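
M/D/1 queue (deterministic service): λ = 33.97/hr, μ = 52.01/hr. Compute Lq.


ρ = 33.97/52.01 = 0.6531
M/D/1: Lq = ρ²/(2(1−ρ)) = 0.4266/(2·0.3469) = 0.61495

Final: 0.61495


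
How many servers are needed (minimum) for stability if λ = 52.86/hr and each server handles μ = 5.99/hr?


Stability requires cμ > λ ⇔ c > λ/μ.
λ/μ = 52.86/5.99 = 8.8247
Minimum integer c = ⌊8.8247⌋ + 1 = 9
Check: 9·5.99 = 53.91 > 52.86, while 8·5.99 = 47.92 ≤ 52.86

Final: 9 servers


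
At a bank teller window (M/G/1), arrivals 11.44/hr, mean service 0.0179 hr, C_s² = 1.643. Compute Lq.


ρ = λ·E[S] = 11.44·0.0179 = 0.2048
Lq = ρ²(1+C_s²)/(2(1−ρ)) = 0.04193·(1+1.643)/(2·0.7952)
= 0.04193·2.6430/1.5904 = 0.06968

Final: 0.06968


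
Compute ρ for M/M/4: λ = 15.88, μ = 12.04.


ρ = λ/(cμ) = 15.88/(4·12.04) = 15.88/48.16 = 0.3297

Final: 0.3297


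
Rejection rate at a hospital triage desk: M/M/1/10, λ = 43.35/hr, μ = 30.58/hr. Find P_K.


ρ = λ/μ = 43.35/30.58 = 1.4176
P_K = (1−ρ)ρ^K/(1−ρ^(K+1)) = (-0.4176·32.773001)/(1 − 46.458783)
= -13.685782/-45.458783 = 0.301059

Final: 0.301059


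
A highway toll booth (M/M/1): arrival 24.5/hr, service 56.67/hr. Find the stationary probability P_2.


ρ = 24.5/56.67 = 0.4323
P_n = (1−ρ)·ρ^n = (1 − 0.4323)·0.4323^2 = 0.5677·0.186907 = 0.106102

Final: 0.106102


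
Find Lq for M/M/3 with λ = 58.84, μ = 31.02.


a = λ/μ = 1.8968; ρ = a/3 = 0.6323
P₀ = 0.128384
Lq = P₀·a^c·ρ / (c!·(1−ρ)²) = 0.128384·6.82484·0.6323/(6·0.13522)
= 0.68285

Final: 0.68285


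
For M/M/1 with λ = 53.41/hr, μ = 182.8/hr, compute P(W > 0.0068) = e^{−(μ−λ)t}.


W ~ Exponential(μ−λ) for M/M/1.
μ − λ = 182.8 − 53.41 = 129.3900
P(W > t) = e^{−(μ−λ)t} = e^{−0.8799} = 0.414844

Final: 0.414844


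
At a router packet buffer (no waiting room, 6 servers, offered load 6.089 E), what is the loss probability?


B(c,a) = (a^c/c!) / Σ_{k=0}^{c} a^k/k!
a^6/6! = 70.785344
Σ terms (k=0..6): 1.00000 + 6.08900 + 18.53796 + 37.62588 + 57.27600 + 69.75071 + 70.78534 = 261.064890
B = 70.785344/261.064890 = 0.271141

Final: 0.271141


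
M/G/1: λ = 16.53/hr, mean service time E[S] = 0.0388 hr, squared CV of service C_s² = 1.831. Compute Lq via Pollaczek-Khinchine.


ρ = λ·E[S] = 16.53·0.0388 = 0.6414
Lq = ρ²(1+C_s²)/(2(1−ρ)) = 0.4113·(1+1.831)/(2·0.3586)
= 0.4113·2.8310/0.7173 = 1.62355

Final: 1.62355


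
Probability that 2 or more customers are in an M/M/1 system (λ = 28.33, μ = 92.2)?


ρ = 28.33/92.2 = 0.3073
P(N ≥ n) = ρ^n = 0.3073^2 = 0.094413

Final: 0.094413


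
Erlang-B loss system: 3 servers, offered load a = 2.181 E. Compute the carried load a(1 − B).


B(3,2.181) = 0.237236 (Erlang-B)
Carried load = a(1 − B) = 2.181·(1 − 0.237236) = 2.181·0.762764 = 1.6636 E

Final: 1.6636 Erlangs


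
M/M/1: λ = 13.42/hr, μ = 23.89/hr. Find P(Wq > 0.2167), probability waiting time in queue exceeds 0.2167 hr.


ρ = 13.42/23.89 = 0.5617
P(Wq > t) = ρ·e^{−(μ−λ)t} = 0.5617·e^{−2.2688}
= 0.5617·0.103431 = 0.058102

Final: 0.058102


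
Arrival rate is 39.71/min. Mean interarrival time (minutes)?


Mean interarrival time = 1/λ = 1/39.71 minute = 0.02518 minute
In minutes: 0.02518 × 1 = 0.02518 min

Final: 0.02518 min


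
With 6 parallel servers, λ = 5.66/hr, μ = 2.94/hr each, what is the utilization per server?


ρ = λ/(cμ) = 5.66/(6·2.94) = 5.66/17.64 = 0.3209

Final: 0.3209


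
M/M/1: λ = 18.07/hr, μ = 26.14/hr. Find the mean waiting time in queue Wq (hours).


ρ = 18.07/26.14 = 0.6913
Wq = ρ/(μ−λ) = 0.6913/(26.14 − 18.07) = 0.6913/8.07 = 0.08566 hr

Final: 0.08566 hr


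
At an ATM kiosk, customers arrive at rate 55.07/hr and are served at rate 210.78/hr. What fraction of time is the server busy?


ρ = λ/μ = 55.07/210.78 = 0.2613

Final: 0.2613


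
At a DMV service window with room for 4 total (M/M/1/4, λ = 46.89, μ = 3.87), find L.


ρ = 46.89/3.87 = 12.1163
L = ρ[1 − (K+1)ρ^K + Kρ^(K+1)] / [(1−ρ)(1−ρ^(K+1))]
Numerator: 12.1163·(1 − 5·21551.478568 + 4·261123.728700) = 11349785.347466
Denominator: (-11.1163)·(-261122.728700) = 2902713.123693
L = 11349785.347466/2902713.123693 = 3.9101

Final: 3.9101


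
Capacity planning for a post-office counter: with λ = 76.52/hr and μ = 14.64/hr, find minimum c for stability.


Stability requires cμ > λ ⇔ c > λ/μ.
λ/μ = 76.52/14.64 = 5.2268
Minimum integer c = ⌊5.2268⌋ + 1 = 6
Check: 6·14.64 = 87.84 > 76.52, while 5·14.64 = 73.20 ≤ 76.52

Final: 6 servers


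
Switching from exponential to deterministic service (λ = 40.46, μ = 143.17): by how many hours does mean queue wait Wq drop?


ρ = 40.46/143.17 = 0.2826
Wq(M/M/1) = ρ/(μ−λ) = 0.2826/102.71 = 0.002751 hr
Wq(M/D/1) = ρ/(2(μ−λ)) = 0.001376 hr
Savings = 0.002751 − 0.001376 = 0.001376 hr

Final: 0.001376 hr


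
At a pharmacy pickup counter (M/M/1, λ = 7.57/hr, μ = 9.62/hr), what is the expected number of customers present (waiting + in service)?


ρ = λ/μ = 7.57/9.62 = 0.7869
L = ρ/(1−ρ) = 0.7869/(1 − 0.7869) = 0.7869/0.2131 = 3.6927

Final: 3.6927


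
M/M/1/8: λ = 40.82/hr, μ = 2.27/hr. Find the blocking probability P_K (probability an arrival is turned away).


ρ = λ/μ = 40.82/2.27 = 17.9824
P_K = (1−ρ)ρ^K/(1−ρ^(K+1)) = (-16.9824·10933951559.074596)/(1 − 196618459313.403107)
= -185684507754.328522/-196618459312.403107 = 0.944390

Final: 0.944390


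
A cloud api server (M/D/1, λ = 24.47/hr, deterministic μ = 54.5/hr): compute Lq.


ρ = 24.47/54.5 = 0.4490
M/D/1: Lq = ρ²/(2(1−ρ)) = 0.2016/(2·0.5510) = 0.18293

Final: 0.18293


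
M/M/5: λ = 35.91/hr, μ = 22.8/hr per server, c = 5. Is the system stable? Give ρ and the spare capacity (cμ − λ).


Total capacity cμ = 5·22.8 = 114.00/hr
ρ = λ/(cμ) = 35.91/114.00 = 0.3150
Stable ⇔ ρ < 1: YES
Spare capacity = cμ − λ = 114.00 − 35.91 = 78.09/hr

Final: ρ = 0.3150; stable; margin = 78.09/hr


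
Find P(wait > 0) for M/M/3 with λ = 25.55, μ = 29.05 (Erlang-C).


a = λ/μ = 0.8795; ρ = a/3 = 0.2932
P₀ = 0.412079 (from M/M/c formula)
C(c,a) = [a^c/(c!(1−ρ))]·P₀ = [0.68035/(6·0.7068)]·0.412079
= 0.16042·0.412079 = 0.066107

Final: 0.066107


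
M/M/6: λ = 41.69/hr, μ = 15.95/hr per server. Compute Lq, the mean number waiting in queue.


a = λ/μ = 2.6138; ρ = a/6 = 0.4356
P₀ = 0.072716
Lq = P₀·a^c·ρ / (c!·(1−ρ)²) = 0.072716·318.87997·0.4356/(720·0.31851)
= 0.04405

Final: 0.04405


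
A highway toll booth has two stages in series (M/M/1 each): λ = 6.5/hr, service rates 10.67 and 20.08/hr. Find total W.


Each node sees arrival rate λ = 6.5/hr (tandem ⇒ throughput preserved).
W₁ = 1/(μ₁−λ) = 1/(10.67−6.5) = 0.23981 hr
W₂ = 1/(μ₂−λ) = 1/(20.08−6.5) = 0.07364 hr
W_total = W₁ + W₂ = 0.23981 + 0.07364 = 0.31345 hr

Final: 0.31345 hr


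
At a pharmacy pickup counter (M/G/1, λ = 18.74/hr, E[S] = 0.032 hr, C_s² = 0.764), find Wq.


ρ = λ·E[S] = 18.74·0.032 = 0.5997
E[S²] = E[S]²(1+C_s²) = 0.032²·(1+0.764) = 0.001806
Wq = λ·E[S²]/(2(1−ρ)) = 18.74·0.001806/(2·0.4003) = 0.04228 hr

Final: 0.04228 hr


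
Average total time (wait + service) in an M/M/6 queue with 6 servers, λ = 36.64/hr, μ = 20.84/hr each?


a = 1.7582; ρ = 0.2930; P₀ = 0.172246
Lq = P₀·a^c·ρ/(c!(1−ρ)²) = 0.004143
Wq = Lq/λ = 0.004143/36.64 = 0.0001131 hr
W = Wq + 1/μ = 0.0001131 + 0.04798 = 0.04810 hr

Final: 0.04810 hr


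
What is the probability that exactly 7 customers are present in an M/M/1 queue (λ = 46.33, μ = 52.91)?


ρ = 46.33/52.91 = 0.8756
P_n = (1−ρ)·ρ^n = (1 − 0.8756)·0.8756^7 = 0.1244·0.394704 = 0.049086

Final: 0.049086


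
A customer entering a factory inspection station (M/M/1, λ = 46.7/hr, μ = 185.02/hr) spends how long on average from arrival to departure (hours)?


W = 1/(μ−λ) = 1/(185.02 − 46.7) = 1/138.32 = 0.007230 hr

Final: 0.007230 hr


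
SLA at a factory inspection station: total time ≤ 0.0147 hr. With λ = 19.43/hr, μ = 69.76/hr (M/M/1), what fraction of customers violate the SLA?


W ~ Exponential(μ−λ) for M/M/1.
μ − λ = 69.76 − 19.43 = 50.3300
P(W > t) = e^{−(μ−λ)t} = e^{−0.7399} = 0.477185

Final: 0.477185


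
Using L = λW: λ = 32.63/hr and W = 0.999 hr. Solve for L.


L = λW = 32.63·0.999 = 32.5974

Final: 32.5974


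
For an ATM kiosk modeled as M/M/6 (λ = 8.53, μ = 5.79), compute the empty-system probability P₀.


a = λ/μ = 8.53/5.79 = 1.4732; ρ = a/c = 0.2455
Σ_{k=0}^{5} a^k/k! (terms k=0..5) = 1.00000 + 1.47323 + 1.08520 + 0.53292 + 0.19628 + 0.05783 = 4.34546
Tail: a^6/(6!(1−ρ)) = 10.22405/(720·0.7545) = 0.01882
P₀ = 1/(4.34546 + 0.01882) = 1/4.36428 = 0.229133

Final: 0.229133


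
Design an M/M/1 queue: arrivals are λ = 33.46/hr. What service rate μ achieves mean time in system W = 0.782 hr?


W = 1/(μ−λ) ⇒ μ − λ = 1/W = 1/0.782 = 1.2788
μ = λ + 1/W = 33.46 + 1.2788 = 34.7388 per hr

Final: 34.7388 /hr


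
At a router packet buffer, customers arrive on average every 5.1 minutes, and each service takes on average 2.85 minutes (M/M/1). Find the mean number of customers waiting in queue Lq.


λ = 60/5.1 = 11.7647 /hr
μ = 60/2.85 = 21.0526 /hr
ρ = λ/μ = 11.7647/21.0526 = 0.5588
Lq = ρ²/(1−ρ) = 0.3123/0.4412 = 0.7078

Final: 0.7078


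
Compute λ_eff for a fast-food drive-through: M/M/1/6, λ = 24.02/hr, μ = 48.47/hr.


ρ = 0.4956; P_K = (1−ρ)ρ^6/(1−ρ^7) = 0.007527
λ_eff = λ(1 − P_K) = 24.02·(1 − 0.007527) = 24.02·0.992473 = 23.8392 /hr

Final: 23.8392 /hr


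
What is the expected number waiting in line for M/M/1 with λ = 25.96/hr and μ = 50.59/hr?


ρ = 25.96/50.59 = 0.5131
Lq = ρ²/(1−ρ) = 0.2633/0.4869 = 0.5409

Final: 0.5409


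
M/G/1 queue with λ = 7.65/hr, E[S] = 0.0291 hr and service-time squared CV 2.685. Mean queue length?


ρ = λ·E[S] = 7.65·0.0291 = 0.2226
Lq = ρ²(1+C_s²)/(2(1−ρ)) = 0.04956·(1+2.685)/(2·0.7774)
= 0.04956·3.6850/1.5548 = 0.11746

Final: 0.11746


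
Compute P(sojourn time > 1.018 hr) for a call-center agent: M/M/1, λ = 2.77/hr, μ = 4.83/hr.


W ~ Exponential(μ−λ) for M/M/1.
μ − λ = 4.83 − 2.77 = 2.0600
P(W > t) = e^{−(μ−λ)t} = e^{−2.0971} = 0.122815

Final: 0.122815


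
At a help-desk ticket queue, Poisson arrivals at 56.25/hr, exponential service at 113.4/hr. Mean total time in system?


W = 1/(μ−λ) = 1/(113.4 − 56.25) = 1/57.15 = 0.01750 hr

Final: 0.01750 hr


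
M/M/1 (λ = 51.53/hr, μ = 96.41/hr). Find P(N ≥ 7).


ρ = 51.53/96.41 = 0.5345
P(N ≥ n) = ρ^n = 0.5345^7 = 0.012461

Final: 0.012461


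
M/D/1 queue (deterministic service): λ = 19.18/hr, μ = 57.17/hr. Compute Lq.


ρ = 19.18/57.17 = 0.3355
M/D/1: Lq = ρ²/(2(1−ρ)) = 0.1126/(2·0.6645) = 0.08469

Final: 0.08469


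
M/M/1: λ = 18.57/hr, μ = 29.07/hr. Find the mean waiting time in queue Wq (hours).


ρ = 18.57/29.07 = 0.6388
Wq = ρ/(μ−λ) = 0.6388/(29.07 − 18.57) = 0.6388/10.50 = 0.06084 hr

Final: 0.06084 hr


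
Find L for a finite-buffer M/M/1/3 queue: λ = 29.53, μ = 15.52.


ρ = 29.53/15.52 = 1.9027
L = ρ[1 − (K+1)ρ^K + Kρ^(K+1)] / [(1−ρ)(1−ρ^(K+1))]
Numerator: 1.9027·(1 − 4·6.888350 + 3·13.106506) = 24.290172
Denominator: (-0.9027)·(-12.106506) = 10.928618
L = 24.290172/10.928618 = 2.2226

Final: 2.2226


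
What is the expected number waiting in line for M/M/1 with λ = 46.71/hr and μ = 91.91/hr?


ρ = 46.71/91.91 = 0.5082
Lq = ρ²/(1−ρ) = 0.2583/0.4918 = 0.5252

Final: 0.5252


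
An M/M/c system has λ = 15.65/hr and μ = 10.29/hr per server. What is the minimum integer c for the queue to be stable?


Stability requires cμ > λ ⇔ c > λ/μ.
λ/μ = 15.65/10.29 = 1.5209
Minimum integer c = ⌊1.5209⌋ + 1 = 2
Check: 2·10.29 = 20.58 > 15.65, while 1·10.29 = 10.29 ≤ 15.65

Final: 2 servers


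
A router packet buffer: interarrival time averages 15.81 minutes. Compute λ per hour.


λ = 1/(interarrival time) in consistent units.
1 hour = 60 min, so λ = 60/15.81 = 3.7951 per hour

Final: 3.7951 /hr


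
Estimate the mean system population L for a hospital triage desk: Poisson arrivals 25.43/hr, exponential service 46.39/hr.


ρ = λ/μ = 25.43/46.39 = 0.5482
L = ρ/(1−ρ) = 0.5482/(1 − 0.5482) = 0.5482/0.4518 = 1.2133

Final: 1.2133


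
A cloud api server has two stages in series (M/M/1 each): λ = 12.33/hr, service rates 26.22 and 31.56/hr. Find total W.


Each node sees arrival rate λ = 12.33/hr (tandem ⇒ throughput preserved).
W₁ = 1/(μ₁−λ) = 1/(26.22−12.33) = 0.07199 hr
W₂ = 1/(μ₂−λ) = 1/(31.56−12.33) = 0.05200 hr
W_total = W₁ + W₂ = 0.07199 + 0.05200 = 0.12400 hr

Final: 0.12400 hr


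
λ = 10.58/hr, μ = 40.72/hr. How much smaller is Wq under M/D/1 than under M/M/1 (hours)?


ρ = 10.58/40.72 = 0.2598
Wq(M/M/1) = ρ/(μ−λ) = 0.2598/30.14 = 0.008621 hr
Wq(M/D/1) = ρ/(2(μ−λ)) = 0.004310 hr
Savings = 0.008621 − 0.004310 = 0.004310 hr

Final: 0.004310 hr


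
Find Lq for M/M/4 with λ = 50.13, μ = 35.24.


a = λ/μ = 1.4225; ρ = a/4 = 0.3556
P₀ = 0.239298
Lq = P₀·a^c·ρ / (c!·(1−ρ)²) = 0.239298·4.09494·0.3556/(24·0.41521)
= 0.03497

Final: 0.03497


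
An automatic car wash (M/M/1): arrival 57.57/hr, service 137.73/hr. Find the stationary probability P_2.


ρ = 57.57/137.73 = 0.4180
P_n = (1−ρ)·ρ^n = (1 − 0.4180)·0.4180^2 = 0.5820·0.174717 = 0.101687

Final: 0.101687


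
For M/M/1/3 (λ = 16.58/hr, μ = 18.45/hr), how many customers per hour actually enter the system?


ρ = 0.8986; P_K = (1−ρ)ρ^3/(1−ρ^4) = 0.211460
λ_eff = λ(1 − P_K) = 16.58·(1 − 0.211460) = 16.58·0.788540 = 13.0740 /hr

Final: 13.0740 /hr


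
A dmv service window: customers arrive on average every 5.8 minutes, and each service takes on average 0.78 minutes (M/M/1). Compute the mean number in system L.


λ = 60/5.8 = 10.3448 /hr
μ = 60/0.78 = 76.9231 /hr
ρ = λ/μ = 10.3448/76.9231 = 0.1345
L = ρ/(1−ρ) = 0.1345/0.8655 = 0.1554

Final: 0.1554


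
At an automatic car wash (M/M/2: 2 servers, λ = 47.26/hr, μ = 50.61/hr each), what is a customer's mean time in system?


a = 0.9338; ρ = 0.4669; P₀ = 0.363416
Lq = P₀·a^c·ρ/(c!(1−ρ)²) = 0.26032
Wq = Lq/λ = 0.26032/47.26 = 0.005508 hr
W = Wq + 1/μ = 0.005508 + 0.01976 = 0.02527 hr

Final: 0.02527 hr


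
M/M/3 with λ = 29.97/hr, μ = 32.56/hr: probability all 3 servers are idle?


a = λ/μ = 29.97/32.56 = 0.9205; ρ = a/c = 0.3068
Σ_{k=0}^{2} a^k/k! (terms k=0..2) = 1.00000 + 0.92045 + 0.42362 = 2.34407
Tail: a^3/(3!(1−ρ)) = 0.77984/(6·0.6932) = 0.18750
P₀ = 1/(2.34407 + 0.18750) = 1/2.53158 = 0.395011

Final: 0.395011


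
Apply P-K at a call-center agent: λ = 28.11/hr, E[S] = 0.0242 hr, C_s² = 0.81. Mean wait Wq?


ρ = λ·E[S] = 28.11·0.0242 = 0.6803
E[S²] = E[S]²(1+C_s²) = 0.0242²·(1+0.81) = 0.001060
Wq = λ·E[S²]/(2(1−ρ)) = 28.11·0.001060/(2·0.3197) = 0.04660 hr

Final: 0.04660 hr


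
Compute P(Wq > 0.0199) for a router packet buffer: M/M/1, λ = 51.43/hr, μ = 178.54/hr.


ρ = 51.43/178.54 = 0.2881
P(Wq > t) = ρ·e^{−(μ−λ)t} = 0.2881·e^{−2.5295}
= 0.2881·0.079700 = 0.022958

Final: 0.022958


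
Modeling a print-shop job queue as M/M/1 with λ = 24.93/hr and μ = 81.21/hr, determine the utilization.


ρ = λ/μ = 24.93/81.21 = 0.3070

Final: 0.3070


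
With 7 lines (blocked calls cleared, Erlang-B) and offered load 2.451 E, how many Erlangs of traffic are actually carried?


B(7,2.451) = 0.009124 (Erlang-B)
Carried load = a(1 − B) = 2.451·(1 − 0.009124) = 2.451·0.990876 = 2.4286 E

Final: 2.4286 Erlangs


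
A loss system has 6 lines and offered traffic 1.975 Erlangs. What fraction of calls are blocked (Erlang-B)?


B(c,a) = (a^c/c!) / Σ_{k=0}^{c} a^k/k!
a^6/6! = 0.082427
Σ terms (k=0..6): 1.00000 + 1.97500 + 1.95031 + 1.28396 + 0.63395 + 0.25041 + 0.08243 = 7.176060
B = 0.082427/7.176060 = 0.011486

Final: 0.011486


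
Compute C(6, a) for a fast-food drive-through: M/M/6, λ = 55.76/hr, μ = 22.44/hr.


a = λ/μ = 2.4848; ρ = a/6 = 0.4141
P₀ = 0.082883 (from M/M/c formula)
C(c,a) = [a^c/(c!(1−ρ))]·P₀ = [235.39621/(720·0.5859)]·0.082883
= 0.55805·0.082883 = 0.046253

Final: 0.046253


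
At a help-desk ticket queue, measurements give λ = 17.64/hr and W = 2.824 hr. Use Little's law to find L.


L = λW = 17.64·2.824 = 49.8154

Final: 49.8154


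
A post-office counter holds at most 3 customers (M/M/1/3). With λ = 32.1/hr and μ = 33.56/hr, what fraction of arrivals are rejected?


ρ = λ/μ = 32.1/33.56 = 0.9565
P_K = (1−ρ)ρ^K/(1−ρ^(K+1)) = (0.04350·0.875083)/(1 − 0.837013)
= 0.038070/0.162987 = 0.233576

Final: 0.233576


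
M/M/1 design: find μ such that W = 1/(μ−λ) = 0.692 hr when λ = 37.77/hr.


W = 1/(μ−λ) ⇒ μ − λ = 1/W = 1/0.692 = 1.4451
μ = λ + 1/W = 37.77 + 1.4451 = 39.2151 per hr

Final: 39.2151 /hr


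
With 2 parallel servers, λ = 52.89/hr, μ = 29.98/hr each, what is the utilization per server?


ρ = λ/(cμ) = 52.89/(2·29.98) = 52.89/59.96 = 0.8821

Final: 0.8821


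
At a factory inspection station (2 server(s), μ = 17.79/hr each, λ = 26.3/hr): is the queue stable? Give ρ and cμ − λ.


Total capacity cμ = 2·17.79 = 35.58/hr
ρ = λ/(cμ) = 26.3/35.58 = 0.7392
Stable ⇔ ρ < 1: YES
Spare capacity = cμ − λ = 35.58 − 26.3 = 9.28/hr

Final: ρ = 0.7392; stable; margin = 9.28/hr


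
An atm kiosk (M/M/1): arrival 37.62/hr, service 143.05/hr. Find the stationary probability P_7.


ρ = 37.62/143.05 = 0.2630
P_n = (1−ρ)·ρ^n = (1 − 0.2630)·0.2630^7 = 0.7370·0.00008700 = 0.00006412

Final: 0.00006412


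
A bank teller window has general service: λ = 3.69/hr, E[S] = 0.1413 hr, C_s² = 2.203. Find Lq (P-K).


ρ = λ·E[S] = 3.69·0.1413 = 0.5214
Lq = ρ²(1+C_s²)/(2(1−ρ)) = 0.2719·(1+2.203)/(2·0.4786)
= 0.2719·3.2030/0.9572 = 0.90968

Final: 0.90968


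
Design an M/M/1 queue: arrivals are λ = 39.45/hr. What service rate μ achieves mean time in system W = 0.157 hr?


W = 1/(μ−λ) ⇒ μ − λ = 1/W = 1/0.157 = 6.3694
μ = λ + 1/W = 39.45 + 6.3694 = 45.8194 per hr

Final: 45.8194 /hr


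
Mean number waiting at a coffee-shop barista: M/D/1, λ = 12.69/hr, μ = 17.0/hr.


ρ = 12.69/17.0 = 0.7465
M/D/1: Lq = ρ²/(2(1−ρ)) = 0.5572/(2·0.2535) = 1.09892

Final: 1.09892


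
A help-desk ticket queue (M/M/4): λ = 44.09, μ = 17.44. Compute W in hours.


a = 2.5281; ρ = 0.6320; P₀ = 0.071215
Lq = P₀·a^c·ρ/(c!(1−ρ)²) = 0.56575
Wq = Lq/λ = 0.56575/44.09 = 0.01283 hr
W = Wq + 1/μ = 0.01283 + 0.05734 = 0.07017 hr

Final: 0.07017 hr


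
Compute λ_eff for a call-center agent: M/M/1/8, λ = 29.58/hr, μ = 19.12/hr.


ρ = 1.5471; P_K = (1−ρ)ρ^8/(1−ρ^9) = 0.360723
λ_eff = λ(1 − P_K) = 29.58·(1 − 0.360723) = 29.58·0.639277 = 18.9098 /hr

Final: 18.9098 /hr


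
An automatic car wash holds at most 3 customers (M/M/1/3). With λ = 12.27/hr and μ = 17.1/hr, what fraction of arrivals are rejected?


ρ = λ/μ = 12.27/17.1 = 0.7175
P_K = (1−ρ)ρ^K/(1−ρ^(K+1)) = (0.2825·0.369441)/(1 − 0.265090)
= 0.104351/0.734910 = 0.141992

Final: 0.141992


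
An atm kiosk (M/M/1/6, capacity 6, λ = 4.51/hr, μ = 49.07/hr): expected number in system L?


ρ = 4.51/49.07 = 0.09191
L = ρ[1 − (K+1)ρ^K + Kρ^(K+1)] / [(1−ρ)(1−ρ^(K+1))]
Numerator: 0.09191·(1 − 7·0.0000006028 + 6·0.00000005540) = 0.091909
Denominator: (0.9081)·(1.000000) = 0.908090
L = 0.091909/0.908090 = 0.1012

Final: 0.1012


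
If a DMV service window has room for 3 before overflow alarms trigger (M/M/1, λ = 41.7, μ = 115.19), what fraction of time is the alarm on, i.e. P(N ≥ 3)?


ρ = 41.7/115.19 = 0.3620
P(N ≥ n) = ρ^n = 0.3620^3 = 0.047442

Final: 0.047442


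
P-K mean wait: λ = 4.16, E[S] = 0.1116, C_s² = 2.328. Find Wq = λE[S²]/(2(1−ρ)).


ρ = λ·E[S] = 4.16·0.1116 = 0.4643
E[S²] = E[S]²(1+C_s²) = 0.1116²·(1+2.328) = 0.041449
Wq = λ·E[S²]/(2(1−ρ)) = 4.16·0.041449/(2·0.5357) = 0.16092 hr

Final: 0.16092 hr


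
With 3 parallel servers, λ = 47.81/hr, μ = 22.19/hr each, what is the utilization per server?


ρ = λ/(cμ) = 47.81/(3·22.19) = 47.81/66.57 = 0.7182

Final: 0.7182


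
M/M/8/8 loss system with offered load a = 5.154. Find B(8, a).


B(c,a) = (a^c/c!) / Σ_{k=0}^{c} a^k/k!
a^8/8! = 12.349085
Σ terms (k=0..8): 1.00000 + 5.15400 + 13.28186 + 22.81823 + 29.40129 + 30.30685 + 26.03359 + 19.16816 + 12.34909 = 159.513062
B = 12.349085/159.513062 = 0.077417

Final: 0.077417


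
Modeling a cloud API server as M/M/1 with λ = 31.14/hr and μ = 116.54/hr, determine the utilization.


ρ = λ/μ = 31.14/116.54 = 0.2672

Final: 0.2672


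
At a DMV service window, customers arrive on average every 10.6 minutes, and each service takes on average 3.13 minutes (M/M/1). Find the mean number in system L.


λ = 60/10.6 = 5.6604 /hr
μ = 60/3.13 = 19.1693 /hr
ρ = λ/μ = 5.6604/19.1693 = 0.2953
L = ρ/(1−ρ) = 0.2953/0.7047 = 0.4190

Final: 0.4190


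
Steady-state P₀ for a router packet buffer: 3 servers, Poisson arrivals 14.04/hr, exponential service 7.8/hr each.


a = λ/μ = 14.04/7.8 = 1.8000; ρ = a/c = 0.6000
Σ_{k=0}^{2} a^k/k! (terms k=0..2) = 1.00000 + 1.80000 + 1.62000 = 4.42000
Tail: a^3/(3!(1−ρ)) = 5.83200/(6·0.4000) = 2.43000
P₀ = 1/(4.42000 + 2.43000) = 1/6.85000 = 0.145985

Final: 0.145985


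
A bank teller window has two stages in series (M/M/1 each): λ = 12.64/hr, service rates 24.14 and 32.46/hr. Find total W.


Each node sees arrival rate λ = 12.64/hr (tandem ⇒ throughput preserved).
W₁ = 1/(μ₁−λ) = 1/(24.14−12.64) = 0.08696 hr
W₂ = 1/(μ₂−λ) = 1/(32.46−12.64) = 0.05045 hr
W_total = W₁ + W₂ = 0.08696 + 0.05045 = 0.13741 hr

Final: 0.13741 hr


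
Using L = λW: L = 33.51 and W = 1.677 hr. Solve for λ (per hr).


λ = L/W = 33.51/1.677 = 19.9821 /hr

Final: 19.9821 /hr


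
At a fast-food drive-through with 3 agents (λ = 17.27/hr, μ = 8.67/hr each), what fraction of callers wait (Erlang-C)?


a = λ/μ = 1.9919; ρ = a/3 = 0.6640
P₀ = 0.112411 (from M/M/c formula)
C(c,a) = [a^c/(c!(1−ρ))]·P₀ = [7.90350/(6·0.3360)]·0.112411
= 3.92010·0.112411 = 0.440663

Final: 0.440663


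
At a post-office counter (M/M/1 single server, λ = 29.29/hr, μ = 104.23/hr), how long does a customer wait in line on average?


ρ = 29.29/104.23 = 0.2810
Wq = ρ/(μ−λ) = 0.2810/(104.23 − 29.29) = 0.2810/74.94 = 0.003750 hr

Final: 0.003750 hr


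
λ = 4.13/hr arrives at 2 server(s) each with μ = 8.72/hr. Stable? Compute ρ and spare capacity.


Total capacity cμ = 2·8.72 = 17.44/hr
ρ = λ/(cμ) = 4.13/17.44 = 0.2368
Stable ⇔ ρ < 1: YES
Spare capacity = cμ − λ = 17.44 − 4.13 = 13.31/hr

Final: ρ = 0.2368; stable; margin = 13.31/hr


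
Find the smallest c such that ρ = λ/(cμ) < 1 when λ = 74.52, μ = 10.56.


Stability requires cμ > λ ⇔ c > λ/μ.
λ/μ = 74.52/10.56 = 7.0568
Minimum integer c = ⌊7.0568⌋ + 1 = 8
Check: 8·10.56 = 84.48 > 74.52, while 7·10.56 = 73.92 ≤ 74.52

Final: 8 servers


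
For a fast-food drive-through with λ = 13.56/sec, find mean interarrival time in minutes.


Mean interarrival time = 1/λ = 1/13.56 second = 0.07375 second
In minutes: 0.07375 × 0.0166667 = 0.001229 min

Final: 0.001229 min


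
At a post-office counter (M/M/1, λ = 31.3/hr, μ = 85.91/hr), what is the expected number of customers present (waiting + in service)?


ρ = λ/μ = 31.3/85.91 = 0.3643
L = ρ/(1−ρ) = 0.3643/(1 − 0.3643) = 0.3643/0.6357 = 0.5732

Final: 0.5732


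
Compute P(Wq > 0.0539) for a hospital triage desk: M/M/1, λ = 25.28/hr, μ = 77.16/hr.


ρ = 25.28/77.16 = 0.3276
P(Wq > t) = ρ·e^{−(μ−λ)t} = 0.3276·e^{−2.7963}
= 0.3276·0.061034 = 0.019996

Final: 0.019996


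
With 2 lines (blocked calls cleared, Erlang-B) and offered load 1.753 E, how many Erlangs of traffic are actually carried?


B(2,1.753) = 0.358201 (Erlang-B)
Carried load = a(1 − B) = 1.753·(1 − 0.358201) = 1.753·0.641799 = 1.1251 E

Final: 1.1251 Erlangs


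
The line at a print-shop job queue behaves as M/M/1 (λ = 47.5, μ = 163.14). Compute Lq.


ρ = 47.5/163.14 = 0.2912
Lq = ρ²/(1−ρ) = 0.08477/0.7088 = 0.1196

Final: 0.1196


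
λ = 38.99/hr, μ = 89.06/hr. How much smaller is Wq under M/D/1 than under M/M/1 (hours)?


ρ = 38.99/89.06 = 0.4378
Wq(M/M/1) = ρ/(μ−λ) = 0.4378/50.07 = 0.008744 hr
Wq(M/D/1) = ρ/(2(μ−λ)) = 0.004372 hr
Savings = 0.008744 − 0.004372 = 0.004372 hr

Final: 0.004372 hr


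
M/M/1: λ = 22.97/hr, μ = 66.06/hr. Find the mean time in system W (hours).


W = 1/(μ−λ) = 1/(66.06 − 22.97) = 1/43.09 = 0.02321 hr

Final: 0.02321 hr


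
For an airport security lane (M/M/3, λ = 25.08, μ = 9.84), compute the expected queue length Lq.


a = λ/μ = 2.5488; ρ = a/3 = 0.8496
P₀ = 0.039770
Lq = P₀·a^c·ρ / (c!·(1−ρ)²) = 0.039770·16.55760·0.8496/(6·0.02262)
= 4.12174

Final: 4.12174


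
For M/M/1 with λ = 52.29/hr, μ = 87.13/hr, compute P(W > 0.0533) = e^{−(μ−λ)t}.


W ~ Exponential(μ−λ) for M/M/1.
μ − λ = 87.13 − 52.29 = 34.8400
P(W > t) = e^{−(μ−λ)t} = e^{−1.8570} = 0.156145

Final: 0.156145


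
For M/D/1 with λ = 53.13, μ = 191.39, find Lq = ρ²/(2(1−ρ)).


ρ = 53.13/191.39 = 0.2776
M/D/1: Lq = ρ²/(2(1−ρ)) = 0.07706/(2·0.7224) = 0.05334

Final: 0.05334


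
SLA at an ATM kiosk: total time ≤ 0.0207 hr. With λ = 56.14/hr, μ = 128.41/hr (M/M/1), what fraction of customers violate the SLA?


W ~ Exponential(μ−λ) for M/M/1.
μ − λ = 128.41 − 56.14 = 72.2700
P(W > t) = e^{−(μ−λ)t} = e^{−1.4960} = 0.224027

Final: 0.224027


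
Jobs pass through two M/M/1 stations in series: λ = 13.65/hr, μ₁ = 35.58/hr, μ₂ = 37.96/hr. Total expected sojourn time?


Each node sees arrival rate λ = 13.65/hr (tandem ⇒ throughput preserved).
W₁ = 1/(μ₁−λ) = 1/(35.58−13.65) = 0.04560 hr
W₂ = 1/(μ₂−λ) = 1/(37.96−13.65) = 0.04114 hr
W_total = W₁ + W₂ = 0.04560 + 0.04114 = 0.08673 hr

Final: 0.08673 hr


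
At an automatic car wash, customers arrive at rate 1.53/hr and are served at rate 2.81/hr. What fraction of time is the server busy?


ρ = λ/μ = 1.53/2.81 = 0.5445

Final: 0.5445


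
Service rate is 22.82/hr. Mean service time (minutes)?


Mean service time = 1/μ = 1/22.82 hour = 0.04382 hour
In minutes: 0.04382 × 60 = 2.6293 min

Final: 2.6293 min


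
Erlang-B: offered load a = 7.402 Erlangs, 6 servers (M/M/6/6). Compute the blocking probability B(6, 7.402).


B(c,a) = (a^c/c!) / Σ_{k=0}^{c} a^k/k!
a^6/6! = 228.434654
Σ terms (k=0..6): 1.00000 + 7.40200 + 27.39480 + 67.59211 + 125.07920 + 185.16724 + 228.43465 = 642.070002
B = 228.434654/642.070002 = 0.355778

Final: 0.355778


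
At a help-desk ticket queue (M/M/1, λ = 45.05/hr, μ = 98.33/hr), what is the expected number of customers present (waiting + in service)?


ρ = λ/μ = 45.05/98.33 = 0.4582
L = ρ/(1−ρ) = 0.4582/(1 − 0.4582) = 0.4582/0.5418 = 0.8455

Final: 0.8455


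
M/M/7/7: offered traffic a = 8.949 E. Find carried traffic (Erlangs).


B(7,8.949) = 0.359007 (Erlang-B)
Carried load = a(1 − B) = 8.949·(1 − 0.359007) = 8.949·0.640993 = 5.7362 E

Final: 5.7362 Erlangs


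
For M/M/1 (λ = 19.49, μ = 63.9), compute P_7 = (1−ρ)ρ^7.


ρ = 19.49/63.9 = 0.3050
P_n = (1−ρ)·ρ^n = (1 − 0.3050)·0.3050^7 = 0.6950·0.0002456 = 0.0001707

Final: 0.0001707


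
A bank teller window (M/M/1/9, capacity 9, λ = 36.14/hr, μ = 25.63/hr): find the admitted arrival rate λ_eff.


ρ = 1.4101; P_K = (1−ρ)ρ^9/(1−ρ^10) = 0.300483
λ_eff = λ(1 − P_K) = 36.14·(1 − 0.300483) = 36.14·0.699517 = 25.2805 /hr

Final: 25.2805 /hr


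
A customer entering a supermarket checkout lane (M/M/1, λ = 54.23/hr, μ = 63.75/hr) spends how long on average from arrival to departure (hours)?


W = 1/(μ−λ) = 1/(63.75 − 54.23) = 1/9.52 = 0.1050 hr

Final: 0.1050 hr


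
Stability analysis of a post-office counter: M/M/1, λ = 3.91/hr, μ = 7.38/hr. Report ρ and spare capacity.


Total capacity cμ = 1·7.38 = 7.38/hr
ρ = λ/(cμ) = 3.91/7.38 = 0.5298
Stable ⇔ ρ < 1: YES
Spare capacity = cμ − λ = 7.38 − 3.91 = 3.47/hr

Final: ρ = 0.5298; stable; margin = 3.47/hr


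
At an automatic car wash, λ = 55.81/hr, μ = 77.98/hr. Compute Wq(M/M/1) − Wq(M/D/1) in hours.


ρ = 55.81/77.98 = 0.7157
Wq(M/M/1) = ρ/(μ−λ) = 0.7157/22.17 = 0.03228 hr
Wq(M/D/1) = ρ/(2(μ−λ)) = 0.01614 hr
Savings = 0.03228 − 0.01614 = 0.01614 hr

Final: 0.01614 hr


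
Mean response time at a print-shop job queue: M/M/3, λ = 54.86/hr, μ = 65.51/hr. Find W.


a = 0.8374; ρ = 0.2791; P₀ = 0.430319
Lq = P₀·a^c·ρ/(c!(1−ρ)²) = 0.02263
Wq = Lq/λ = 0.02263/54.86 = 0.0004124 hr
W = Wq + 1/μ = 0.0004124 + 0.01526 = 0.01568 hr

Final: 0.01568 hr


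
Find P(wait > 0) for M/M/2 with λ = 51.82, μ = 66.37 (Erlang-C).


a = λ/μ = 0.7808; ρ = a/2 = 0.3904
P₀ = 0.438448 (from M/M/c formula)
C(c,a) = [a^c/(c!(1−ρ))]·P₀ = [0.60961/(2·0.6096)]·0.438448
= 0.50000·0.438448 = 0.219223

Final: 0.219223


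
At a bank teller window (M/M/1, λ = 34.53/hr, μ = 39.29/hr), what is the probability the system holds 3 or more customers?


ρ = 34.53/39.29 = 0.8788
P(N ≥ n) = ρ^n = 0.8788^3 = 0.678803

Final: 0.678803


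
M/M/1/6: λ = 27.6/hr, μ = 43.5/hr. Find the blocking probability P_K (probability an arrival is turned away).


ρ = λ/μ = 27.6/43.5 = 0.6345
P_K = (1−ρ)ρ^K/(1−ρ^(K+1)) = (0.3655·0.065241)/(1 − 0.041394)
= 0.023847/0.958606 = 0.024876

Final: 0.024876


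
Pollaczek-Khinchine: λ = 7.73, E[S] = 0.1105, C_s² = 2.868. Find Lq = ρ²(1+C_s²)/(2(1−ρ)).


ρ = λ·E[S] = 7.73·0.1105 = 0.8542
Lq = ρ²(1+C_s²)/(2(1−ρ)) = 0.7296·(1+2.868)/(2·0.1458)
= 0.7296·3.8680/0.2917 = 9.67561

Final: 9.67561


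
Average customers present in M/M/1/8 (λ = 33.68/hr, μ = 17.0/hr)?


ρ = 33.68/17.0 = 1.9812
L = ρ[1 − (K+1)ρ^K + Kρ^(K+1)] / [(1−ρ)(1−ρ^(K+1))]
Numerator: 1.9812·(1 − 9·237.347844 + 8·470.227964) = 3222.766128
Denominator: (-0.9812)·(-469.227964) = 460.395438
L = 3222.766128/460.395438 = 7.0000

Final: 7.0000


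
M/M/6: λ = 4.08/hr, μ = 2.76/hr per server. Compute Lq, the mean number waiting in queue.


a = λ/μ = 1.4783; ρ = a/6 = 0.2464
P₀ = 0.227982
Lq = P₀·a^c·ρ / (c!·(1−ρ)²) = 0.227982·10.43534·0.2464/(720·0.56795)
= 0.001433

Final: 0.001433


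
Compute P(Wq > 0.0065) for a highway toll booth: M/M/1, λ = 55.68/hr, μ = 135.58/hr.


ρ = 55.68/135.58 = 0.4107
P(Wq > t) = ρ·e^{−(μ−λ)t} = 0.4107·e^{−0.5193}
= 0.4107·0.594907 = 0.244316

Final: 0.244316


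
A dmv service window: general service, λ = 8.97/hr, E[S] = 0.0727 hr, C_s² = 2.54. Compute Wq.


ρ = λ·E[S] = 8.97·0.0727 = 0.6521
E[S²] = E[S]²(1+C_s²) = 0.0727²·(1+2.54) = 0.018710
Wq = λ·E[S²]/(2(1−ρ)) = 8.97·0.018710/(2·0.3479) = 0.24121 hr

Final: 0.24121 hr


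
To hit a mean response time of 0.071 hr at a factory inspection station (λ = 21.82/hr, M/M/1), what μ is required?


W = 1/(μ−λ) ⇒ μ − λ = 1/W = 1/0.071 = 14.0845
μ = λ + 1/W = 21.82 + 14.0845 = 35.9045 per hr

Final: 35.9045 /hr


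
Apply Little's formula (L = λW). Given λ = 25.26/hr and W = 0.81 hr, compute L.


L = λW = 25.26·0.81 = 20.4606

Final: 20.4606


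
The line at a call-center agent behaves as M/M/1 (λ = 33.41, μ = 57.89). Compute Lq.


ρ = 33.41/57.89 = 0.5771
Lq = ρ²/(1−ρ) = 0.3331/0.4229 = 0.7877

Final: 0.7877


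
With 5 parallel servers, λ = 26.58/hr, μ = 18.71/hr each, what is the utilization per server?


ρ = λ/(cμ) = 26.58/(5·18.71) = 26.58/93.55 = 0.2841

Final: 0.2841


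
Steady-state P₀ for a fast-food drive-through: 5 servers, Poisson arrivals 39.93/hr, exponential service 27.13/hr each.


a = λ/μ = 39.93/27.13 = 1.4718; ρ = a/c = 0.2944
Σ_{k=0}^{4} a^k/k! (terms k=0..4) = 1.00000 + 1.47180 + 1.08310 + 0.53137 + 0.19552 = 4.28179
Tail: a^5/(5!(1−ρ)) = 6.90633/(120·0.7056) = 0.08156
P₀ = 1/(4.28179 + 0.08156) = 1/4.36335 = 0.229182

Final: 0.229182


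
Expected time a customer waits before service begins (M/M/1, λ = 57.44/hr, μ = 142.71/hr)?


ρ = 57.44/142.71 = 0.4025
Wq = ρ/(μ−λ) = 0.4025/(142.71 − 57.44) = 0.4025/85.27 = 0.004720 hr

Final: 0.004720 hr


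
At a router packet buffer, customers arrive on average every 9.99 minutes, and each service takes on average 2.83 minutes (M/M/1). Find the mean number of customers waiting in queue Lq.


λ = 60/9.99 = 6.0060 /hr
μ = 60/2.83 = 21.2014 /hr
ρ = λ/μ = 6.0060/21.2014 = 0.2833
Lq = ρ²/(1−ρ) = 0.08025/0.7167 = 0.1120

Final: 0.1120


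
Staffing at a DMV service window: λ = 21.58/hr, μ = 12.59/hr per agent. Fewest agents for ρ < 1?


Stability requires cμ > λ ⇔ c > λ/μ.
λ/μ = 21.58/12.59 = 1.7141
Minimum integer c = ⌊1.7141⌋ + 1 = 2
Check: 2·12.59 = 25.18 > 21.58, while 1·12.59 = 12.59 ≤ 21.58

Final: 2 servers


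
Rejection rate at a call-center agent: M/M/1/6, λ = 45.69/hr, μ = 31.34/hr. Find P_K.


ρ = λ/μ = 45.69/31.34 = 1.4579
P_K = (1−ρ)ρ^K/(1−ρ^(K+1)) = (-0.4579·9.601365)/(1 − 13.997651)
= -4.396286/-12.997651 = 0.338237

Final: 0.338237


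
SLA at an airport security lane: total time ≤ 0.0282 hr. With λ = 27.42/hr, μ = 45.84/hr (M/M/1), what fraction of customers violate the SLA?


W ~ Exponential(μ−λ) for M/M/1.
μ − λ = 45.84 − 27.42 = 18.4200
P(W > t) = e^{−(μ−λ)t} = e^{−0.5194} = 0.594851

Final: 0.594851


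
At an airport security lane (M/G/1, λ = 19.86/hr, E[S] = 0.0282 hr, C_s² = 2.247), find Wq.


ρ = λ·E[S] = 19.86·0.0282 = 0.5601
E[S²] = E[S]²(1+C_s²) = 0.0282²·(1+2.247) = 0.002582
Wq = λ·E[S²]/(2(1−ρ)) = 19.86·0.002582/(2·0.4399) = 0.05828 hr

Final: 0.05828 hr


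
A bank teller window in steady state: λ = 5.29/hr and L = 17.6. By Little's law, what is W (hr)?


W = L/λ = 17.6/5.29 = 3.3270 hr

Final: 3.3270 hr


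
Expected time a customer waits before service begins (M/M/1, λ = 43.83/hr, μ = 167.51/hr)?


ρ = 43.83/167.51 = 0.2617
Wq = ρ/(μ−λ) = 0.2617/(167.51 − 43.83) = 0.2617/123.68 = 0.002116 hr

Final: 0.002116 hr


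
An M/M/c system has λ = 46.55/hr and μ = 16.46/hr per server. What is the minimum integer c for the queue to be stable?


Stability requires cμ > λ ⇔ c > λ/μ.
λ/μ = 46.55/16.46 = 2.8281
Minimum integer c = ⌊2.8281⌋ + 1 = 3
Check: 3·16.46 = 49.38 > 46.55, while 2·16.46 = 32.92 ≤ 46.55

Final: 3 servers


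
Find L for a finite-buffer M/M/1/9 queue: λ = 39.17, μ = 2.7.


ρ = 39.17/2.7 = 14.5074
L = ρ[1 − (K+1)ρ^K + Kρ^(K+1)] / [(1−ρ)(1−ρ^(K+1))]
Numerator: 14.5074·(1 − 10·28464808506.844181 + 9·412950573782.624573) = 49788074179072.937500
Denominator: (-13.5074)·(-412950573781.624573) = 5577891639191.054688
L = 49788074179072.937500/5577891639191.054688 = 8.9260

Final: 8.9260


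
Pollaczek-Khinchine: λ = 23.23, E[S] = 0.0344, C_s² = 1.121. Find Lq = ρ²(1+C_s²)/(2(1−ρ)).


ρ = λ·E[S] = 23.23·0.0344 = 0.7991
Lq = ρ²(1+C_s²)/(2(1−ρ)) = 0.6386·(1+1.121)/(2·0.2009)
= 0.6386·2.1210/0.4018 = 3.37110

Final: 3.37110


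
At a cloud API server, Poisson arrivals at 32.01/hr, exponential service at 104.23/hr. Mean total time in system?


W = 1/(μ−λ) = 1/(104.23 − 32.01) = 1/72.22 = 0.01385 hr

Final: 0.01385 hr


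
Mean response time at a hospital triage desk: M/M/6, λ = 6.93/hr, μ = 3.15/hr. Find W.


a = 2.2000; ρ = 0.3667; P₀ = 0.110511
Lq = P₀·a^c·ρ/(c!(1−ρ)²) = 0.01591
Wq = Lq/λ = 0.01591/6.93 = 0.002296 hr
W = Wq + 1/μ = 0.002296 + 0.31746 = 0.31976 hr

Final: 0.31976 hr


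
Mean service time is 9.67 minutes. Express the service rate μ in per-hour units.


μ = 1/(service time) in consistent units.
1 hour = 60 min, so μ = 60/9.67 = 6.2048 per hour

Final: 6.2048 /hr


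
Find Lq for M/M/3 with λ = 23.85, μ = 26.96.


a = λ/μ = 0.8846; ρ = a/3 = 0.2949
P₀ = 0.409906
Lq = P₀·a^c·ρ / (c!·(1−ρ)²) = 0.409906·0.69232·0.2949/(6·0.49719)
= 0.02805

Final: 0.02805


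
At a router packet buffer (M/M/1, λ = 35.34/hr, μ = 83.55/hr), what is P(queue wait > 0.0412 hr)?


ρ = 35.34/83.55 = 0.4230
P(Wq > t) = ρ·e^{−(μ−λ)t} = 0.4230·e^{−1.9863}
= 0.4230·0.137209 = 0.058037

Final: 0.058037


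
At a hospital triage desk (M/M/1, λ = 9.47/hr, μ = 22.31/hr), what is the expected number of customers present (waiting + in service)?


ρ = λ/μ = 9.47/22.31 = 0.4245
L = ρ/(1−ρ) = 0.4245/(1 − 0.4245) = 0.4245/0.5755 = 0.7375

Final: 0.7375


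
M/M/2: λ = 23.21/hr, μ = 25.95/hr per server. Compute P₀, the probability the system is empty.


a = λ/μ = 23.21/25.95 = 0.8944; ρ = a/c = 0.4472
Σ_{k=0}^{1} a^k/k! (terms k=0..1) = 1.00000 + 0.89441 = 1.89441
Tail: a^2/(2!(1−ρ)) = 0.79997/(2·0.5528) = 0.72357
P₀ = 1/(1.89441 + 0.72357) = 1/2.61799 = 0.381973

Final: 0.381973


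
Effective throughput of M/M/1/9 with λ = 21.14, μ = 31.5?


ρ = 0.6711; P_K = (1−ρ)ρ^9/(1−ρ^10) = 0.009254
λ_eff = λ(1 − P_K) = 21.14·(1 − 0.009254) = 21.14·0.990746 = 20.9444 /hr

Final: 20.9444 /hr


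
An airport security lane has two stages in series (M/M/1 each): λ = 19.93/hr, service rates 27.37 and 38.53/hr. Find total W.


Each node sees arrival rate λ = 19.93/hr (tandem ⇒ throughput preserved).
W₁ = 1/(μ₁−λ) = 1/(27.37−19.93) = 0.13441 hr
W₂ = 1/(μ₂−λ) = 1/(38.53−19.93) = 0.05376 hr
W_total = W₁ + W₂ = 0.13441 + 0.05376 = 0.18817 hr

Final: 0.18817 hr


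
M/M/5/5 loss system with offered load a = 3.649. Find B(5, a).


B(c,a) = (a^c/c!) / Σ_{k=0}^{c} a^k/k!
a^5/5! = 5.391233
Σ terms (k=0..5): 1.00000 + 3.64900 + 6.65760 + 8.09786 + 7.38727 + 5.39123 = 32.182969
B = 5.391233/32.182969 = 0.167518

Final: 0.167518


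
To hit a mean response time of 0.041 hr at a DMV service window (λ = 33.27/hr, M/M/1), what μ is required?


W = 1/(μ−λ) ⇒ μ − λ = 1/W = 1/0.041 = 24.3902
μ = λ + 1/W = 33.27 + 24.3902 = 57.6602 per hr

Final: 57.6602 /hr


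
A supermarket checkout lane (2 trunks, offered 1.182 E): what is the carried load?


B(2,1.182) = 0.242509 (Erlang-B)
Carried load = a(1 − B) = 1.182·(1 − 0.242509) = 1.182·0.757491 = 0.8954 E

Final: 0.8954 Erlangs


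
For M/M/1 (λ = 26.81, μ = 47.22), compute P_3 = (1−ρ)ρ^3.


ρ = 26.81/47.22 = 0.5678
P_n = (1−ρ)·ρ^n = (1 − 0.5678)·0.5678^3 = 0.4322·0.183026 = 0.079110

Final: 0.079110


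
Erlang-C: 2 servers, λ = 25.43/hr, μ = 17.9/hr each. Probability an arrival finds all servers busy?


a = λ/μ = 1.4207; ρ = a/2 = 0.7103
P₀ = 0.169361 (from M/M/c formula)
C(c,a) = [a^c/(c!(1−ρ))]·P₀ = [2.01830/(2·0.2897)]·0.169361
= 3.48386·0.169361 = 0.590032

Final: 0.590032


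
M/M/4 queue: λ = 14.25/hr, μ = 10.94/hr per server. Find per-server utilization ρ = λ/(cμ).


ρ = λ/(cμ) = 14.25/(4·10.94) = 14.25/43.76 = 0.3256

Final: 0.3256


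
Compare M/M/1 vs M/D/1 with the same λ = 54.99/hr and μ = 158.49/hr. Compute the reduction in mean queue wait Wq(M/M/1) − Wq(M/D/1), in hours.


ρ = 54.99/158.49 = 0.3470
Wq(M/M/1) = ρ/(μ−λ) = 0.3470/103.50 = 0.003352 hr
Wq(M/D/1) = ρ/(2(μ−λ)) = 0.001676 hr
Savings = 0.003352 − 0.001676 = 0.001676 hr

Final: 0.001676 hr
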